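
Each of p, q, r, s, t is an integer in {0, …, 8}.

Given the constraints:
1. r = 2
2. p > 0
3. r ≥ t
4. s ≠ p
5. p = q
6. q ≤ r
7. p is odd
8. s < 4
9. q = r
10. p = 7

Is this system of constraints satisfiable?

Unsatisfiable

Constraint 10 fixes p = 7 and constraint 1 fixes r = 2. Constraints 5 and 9 give p = q = r, so p = r. But 7 ≠ 2 — contradiction.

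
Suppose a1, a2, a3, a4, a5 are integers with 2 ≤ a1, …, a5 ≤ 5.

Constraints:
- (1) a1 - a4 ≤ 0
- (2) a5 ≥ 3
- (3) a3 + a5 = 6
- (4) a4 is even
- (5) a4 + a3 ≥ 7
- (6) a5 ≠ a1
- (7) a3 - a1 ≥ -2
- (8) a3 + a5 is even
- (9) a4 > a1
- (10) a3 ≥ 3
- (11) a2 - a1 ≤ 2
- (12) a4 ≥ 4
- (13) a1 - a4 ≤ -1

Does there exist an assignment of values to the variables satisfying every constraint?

Satisfiable

Setting (a1, a2, a3, a4, a5) = (2, 3, 3, 4, 3) satisfies everything: constraint 1: a1 - a4 = -2; constraint 3: a3 + a5 = 6, and the others follow.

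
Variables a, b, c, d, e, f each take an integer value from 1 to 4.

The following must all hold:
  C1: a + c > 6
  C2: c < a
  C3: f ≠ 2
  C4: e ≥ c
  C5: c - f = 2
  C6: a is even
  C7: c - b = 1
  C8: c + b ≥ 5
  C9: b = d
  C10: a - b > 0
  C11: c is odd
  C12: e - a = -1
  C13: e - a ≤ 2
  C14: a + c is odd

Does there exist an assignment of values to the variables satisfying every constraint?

Satisfiable

Take a = 4, b = 2, c = 3, d = 2, e = 3, f = 1. Then constraint 1: a + c = 7; constraint 5: c - f = 2, and every other listed constraint is also met.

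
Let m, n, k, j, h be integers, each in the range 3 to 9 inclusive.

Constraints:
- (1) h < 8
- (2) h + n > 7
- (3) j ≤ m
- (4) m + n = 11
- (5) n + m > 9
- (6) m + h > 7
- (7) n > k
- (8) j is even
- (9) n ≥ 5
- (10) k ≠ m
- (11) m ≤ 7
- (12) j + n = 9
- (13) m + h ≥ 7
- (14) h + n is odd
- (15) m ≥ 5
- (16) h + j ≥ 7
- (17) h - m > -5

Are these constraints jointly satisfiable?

Satisfiable

Try m = 6, n = 5, k = 4, j = 4, h = 4.
Check constraint 2: h + n = 9; constraint 4: m + n = 11; constraint 5: n + m = 11. The remaining constraints are straightforward to verify.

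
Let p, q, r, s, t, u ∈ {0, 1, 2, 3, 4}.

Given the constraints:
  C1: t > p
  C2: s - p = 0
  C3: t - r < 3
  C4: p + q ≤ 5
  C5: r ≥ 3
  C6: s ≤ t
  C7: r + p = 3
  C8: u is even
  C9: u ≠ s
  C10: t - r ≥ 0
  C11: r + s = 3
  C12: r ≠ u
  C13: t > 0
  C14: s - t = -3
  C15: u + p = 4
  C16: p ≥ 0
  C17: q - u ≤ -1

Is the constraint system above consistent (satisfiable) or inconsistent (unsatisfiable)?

Satisfiable

Take p = 0, q = 3, r = 3, s = 0, t = 3, u = 4. Then constraint 2: s - p = 0; constraint 3: t - r = 0; constraint 4: p + q = 3, and every other listed constraint is also met.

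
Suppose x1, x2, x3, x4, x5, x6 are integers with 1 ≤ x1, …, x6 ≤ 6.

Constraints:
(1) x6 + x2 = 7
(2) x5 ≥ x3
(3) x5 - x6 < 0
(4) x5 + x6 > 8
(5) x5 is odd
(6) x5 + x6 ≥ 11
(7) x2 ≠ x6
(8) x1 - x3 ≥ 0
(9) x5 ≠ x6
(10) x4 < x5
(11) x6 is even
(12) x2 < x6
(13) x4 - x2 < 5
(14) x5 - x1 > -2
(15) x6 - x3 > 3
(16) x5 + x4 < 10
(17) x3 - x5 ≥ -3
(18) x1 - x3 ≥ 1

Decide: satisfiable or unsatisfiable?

Satisfiable

Take x1 = 4, x2 = 1, x3 = 2, x4 = 4, x5 = 5, x6 = 6. Then constraint 1: x6 + x2 = 7; constraint 3: x5 - x6 = -1; constraint 4: x5 + x6 = 11, and every other listed constraint is also met.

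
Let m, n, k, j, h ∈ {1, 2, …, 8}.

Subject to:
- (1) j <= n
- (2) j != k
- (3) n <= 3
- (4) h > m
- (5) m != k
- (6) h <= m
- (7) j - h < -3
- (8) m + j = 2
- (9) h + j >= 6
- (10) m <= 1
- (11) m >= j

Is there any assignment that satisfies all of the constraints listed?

Unsatisfiable

From constraints 6 and 10: h ≤ m ≤ 1. From constraints 1 and 3: j ≤ n ≤ 3. Hence h + j ≤ 4. But constraint 9 requires h + j ≥ 6, and 6 > 4. Contradiction.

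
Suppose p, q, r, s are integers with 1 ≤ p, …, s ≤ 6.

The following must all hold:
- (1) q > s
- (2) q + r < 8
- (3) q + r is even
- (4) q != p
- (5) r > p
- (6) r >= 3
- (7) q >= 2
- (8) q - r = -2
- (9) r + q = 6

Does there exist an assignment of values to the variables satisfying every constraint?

Try p = 1, q = 2, r = 4, s = 1.
Check constraint 2: q + r = 6; constraint 8: q - r = -2. The remaining constraints are straightforward to verify.

Satisfiable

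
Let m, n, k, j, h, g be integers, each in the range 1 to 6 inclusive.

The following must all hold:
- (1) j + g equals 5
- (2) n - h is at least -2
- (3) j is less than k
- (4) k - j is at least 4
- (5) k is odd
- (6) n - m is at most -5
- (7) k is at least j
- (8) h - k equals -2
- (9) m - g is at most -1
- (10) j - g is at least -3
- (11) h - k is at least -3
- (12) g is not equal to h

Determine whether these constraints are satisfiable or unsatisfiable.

Unsatisfiable

Constraints 2, 4, 6, 9, 10, and 11 give n − h ≥ -2, h − k ≥ -3, k − j ≥ 4, j − g ≥ -3, g − m ≥ 1, m − n ≥ 5.
Adding all 6 inequalities: the left sides telescope to 0, and the right sides sum to (-2) + (-3) + 4 + (-3) + 1 + 5 = 2. So 0 ≥ 2, which is false.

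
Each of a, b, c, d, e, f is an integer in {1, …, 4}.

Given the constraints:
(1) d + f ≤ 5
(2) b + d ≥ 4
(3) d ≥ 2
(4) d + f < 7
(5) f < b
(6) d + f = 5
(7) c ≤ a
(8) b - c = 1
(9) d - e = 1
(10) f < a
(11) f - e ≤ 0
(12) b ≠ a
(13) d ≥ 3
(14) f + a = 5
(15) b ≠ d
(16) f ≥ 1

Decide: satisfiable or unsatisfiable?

One satisfying assignment is a = 4, b = 2, c = 1, d = 4, e = 3, f = 1.
For the less obvious constraints — constraint 1: d + f = 5; constraint 2: b + d = 6; constraint 4: d + f = 5 — and the others hold by inspection.

Satisfiable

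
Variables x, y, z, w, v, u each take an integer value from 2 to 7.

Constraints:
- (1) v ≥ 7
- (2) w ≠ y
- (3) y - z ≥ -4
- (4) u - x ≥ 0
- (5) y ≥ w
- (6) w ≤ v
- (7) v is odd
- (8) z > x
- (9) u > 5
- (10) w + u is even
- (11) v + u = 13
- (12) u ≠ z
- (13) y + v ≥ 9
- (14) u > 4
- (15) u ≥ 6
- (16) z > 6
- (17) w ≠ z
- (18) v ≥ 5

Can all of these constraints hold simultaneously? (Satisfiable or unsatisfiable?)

Try x = 5, y = 5, z = 7, w = 2, v = 7, u = 6.
Check constraint 3: y - z = -2; constraint 4: u - x = 1. The remaining constraints are straightforward to verify.

Satisfiable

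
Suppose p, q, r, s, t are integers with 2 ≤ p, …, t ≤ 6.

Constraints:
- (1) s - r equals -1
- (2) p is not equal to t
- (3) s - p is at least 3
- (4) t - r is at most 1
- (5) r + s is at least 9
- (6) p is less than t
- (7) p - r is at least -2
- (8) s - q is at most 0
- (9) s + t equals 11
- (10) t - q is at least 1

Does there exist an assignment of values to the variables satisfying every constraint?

Unsatisfiable

Constraints 3, 4, 7, 8, and 10 give r − t ≥ -1, t − q ≥ 1, q − s ≥ 0, s − p ≥ 3, p − r ≥ -2.
Adding all 5 inequalities: the left sides telescope to 0, and the right sides sum to (-1) + 1 + 0 + 3 + (-2) = 1. So 0 ≥ 1, which is false.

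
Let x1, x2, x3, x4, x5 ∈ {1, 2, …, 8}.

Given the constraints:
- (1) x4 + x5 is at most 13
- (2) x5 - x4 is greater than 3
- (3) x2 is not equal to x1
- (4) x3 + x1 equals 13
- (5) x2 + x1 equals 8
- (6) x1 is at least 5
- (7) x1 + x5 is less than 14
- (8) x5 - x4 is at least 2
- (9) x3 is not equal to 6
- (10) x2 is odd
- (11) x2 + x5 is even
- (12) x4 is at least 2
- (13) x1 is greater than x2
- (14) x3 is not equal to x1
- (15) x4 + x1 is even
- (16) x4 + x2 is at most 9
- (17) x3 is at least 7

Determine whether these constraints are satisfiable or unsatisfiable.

Satisfiable

Take x1 = 5, x2 = 3, x3 = 8, x4 = 3, x5 = 7. Then constraint 1: x4 + x5 = 10; constraint 2: x5 - x4 = 4, and every other listed constraint is also met.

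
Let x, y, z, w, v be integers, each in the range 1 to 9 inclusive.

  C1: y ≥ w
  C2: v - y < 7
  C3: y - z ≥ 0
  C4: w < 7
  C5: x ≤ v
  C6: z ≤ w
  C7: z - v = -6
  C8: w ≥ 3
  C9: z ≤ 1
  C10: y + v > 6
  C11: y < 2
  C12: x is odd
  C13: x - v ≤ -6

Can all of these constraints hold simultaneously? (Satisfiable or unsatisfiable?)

From constraints 1 and 8: y ≥ w and w ≥ 3, so y ≥ 3. From constraint 11: y ≤ 1. But 1 < 3, so no value of y works.

Unsatisfiable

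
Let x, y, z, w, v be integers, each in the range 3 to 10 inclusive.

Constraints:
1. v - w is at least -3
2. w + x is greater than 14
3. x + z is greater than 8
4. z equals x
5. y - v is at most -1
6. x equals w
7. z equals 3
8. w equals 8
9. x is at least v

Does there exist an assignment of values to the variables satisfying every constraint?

Constraint 7 fixes z = 3 and constraint 8 fixes w = 8. Constraints 4 and 6 give z = x = w, so z = w. But 3 ≠ 8 — contradiction.

Unsatisfiable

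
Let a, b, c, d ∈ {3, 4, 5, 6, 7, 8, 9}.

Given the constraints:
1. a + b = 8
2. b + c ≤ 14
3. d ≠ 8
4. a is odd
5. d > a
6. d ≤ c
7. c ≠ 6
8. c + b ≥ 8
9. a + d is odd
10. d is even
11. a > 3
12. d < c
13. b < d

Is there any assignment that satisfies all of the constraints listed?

Satisfiable

The assignment a = 5, b = 3, c = 8, d = 6 works:
  constraint 1 holds since a + b = 8.
  constraint 2 holds since b + c = 11.
  constraint 8 holds since c + b = 11.
The rest check out directly.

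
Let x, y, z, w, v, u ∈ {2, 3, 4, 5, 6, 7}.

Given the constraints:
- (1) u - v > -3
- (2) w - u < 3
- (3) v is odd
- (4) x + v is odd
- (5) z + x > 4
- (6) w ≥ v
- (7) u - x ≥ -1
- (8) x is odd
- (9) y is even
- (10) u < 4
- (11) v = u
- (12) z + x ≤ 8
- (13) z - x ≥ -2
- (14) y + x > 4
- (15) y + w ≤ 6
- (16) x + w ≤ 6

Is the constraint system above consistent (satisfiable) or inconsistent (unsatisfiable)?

Unsatisfiable

Constraint 8 makes x odd and constraint 3 makes v odd, so x + v must be even. Constraint 4 says x + v is odd — contradiction.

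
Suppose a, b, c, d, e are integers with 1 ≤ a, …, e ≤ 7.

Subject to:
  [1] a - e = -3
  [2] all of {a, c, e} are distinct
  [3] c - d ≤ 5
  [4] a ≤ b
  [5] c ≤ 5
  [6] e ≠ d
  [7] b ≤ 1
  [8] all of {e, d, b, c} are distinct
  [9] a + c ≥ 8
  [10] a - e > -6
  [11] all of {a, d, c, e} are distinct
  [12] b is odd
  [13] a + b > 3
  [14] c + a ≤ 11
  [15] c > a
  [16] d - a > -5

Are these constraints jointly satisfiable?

From constraints 4 and 7: a ≤ b ≤ 1. From constraint 5: c ≤ 5. Hence a + c ≤ 6. But constraint 9 requires a + c ≥ 8, and 8 > 6. Contradiction.

Unsatisfiable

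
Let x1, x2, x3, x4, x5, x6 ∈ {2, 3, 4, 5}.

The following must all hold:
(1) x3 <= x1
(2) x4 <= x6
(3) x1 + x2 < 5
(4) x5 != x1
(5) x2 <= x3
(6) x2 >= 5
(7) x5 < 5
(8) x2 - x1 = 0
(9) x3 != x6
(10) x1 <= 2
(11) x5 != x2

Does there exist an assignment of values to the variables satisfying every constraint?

From constraints 5 and 6: x3 ≥ x2 and x2 ≥ 5, so x3 ≥ 5. From constraints 1 and 10: x3 ≤ x1 and x1 ≤ 2, so x3 ≤ 2. But 2 < 5, so no value of x3 works.

Unsatisfiable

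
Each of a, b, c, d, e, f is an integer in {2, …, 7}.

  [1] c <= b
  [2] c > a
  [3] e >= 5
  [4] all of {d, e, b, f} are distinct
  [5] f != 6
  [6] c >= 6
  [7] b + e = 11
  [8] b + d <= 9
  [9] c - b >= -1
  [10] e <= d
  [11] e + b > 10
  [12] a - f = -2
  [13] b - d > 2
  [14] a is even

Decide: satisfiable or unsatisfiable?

Unsatisfiable

From constraints 1 and 6: b ≥ c ≥ 6. From constraints 3 and 10: d ≥ e ≥ 5. Hence b + d ≥ 11. But constraint 8 requires b + d ≤ 9, and 9 < 11. Contradiction.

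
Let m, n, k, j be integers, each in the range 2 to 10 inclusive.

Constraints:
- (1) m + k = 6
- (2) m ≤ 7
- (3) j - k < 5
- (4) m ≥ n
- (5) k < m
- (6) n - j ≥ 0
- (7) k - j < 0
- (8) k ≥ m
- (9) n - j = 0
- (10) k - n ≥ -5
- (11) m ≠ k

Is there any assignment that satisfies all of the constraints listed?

Constraints 4, 6, 7, and 8 give n ≤ m, m ≤ k, k < j, j ≤ n. Chaining: n ≤ m ≤ k < j ≤ n, which forces n < n — impossible.

Unsatisfiable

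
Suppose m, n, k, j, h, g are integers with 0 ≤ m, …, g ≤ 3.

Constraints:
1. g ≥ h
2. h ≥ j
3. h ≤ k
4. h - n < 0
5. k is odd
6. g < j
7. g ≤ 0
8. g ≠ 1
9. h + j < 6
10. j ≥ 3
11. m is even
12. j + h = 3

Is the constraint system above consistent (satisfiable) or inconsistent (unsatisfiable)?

From constraints 2 and 10: h ≥ j and j ≥ 3, so h ≥ 3. From constraints 1 and 7: h ≤ g and g ≤ 0, so h ≤ 0. But 0 < 3, so no value of h works.

Unsatisfiable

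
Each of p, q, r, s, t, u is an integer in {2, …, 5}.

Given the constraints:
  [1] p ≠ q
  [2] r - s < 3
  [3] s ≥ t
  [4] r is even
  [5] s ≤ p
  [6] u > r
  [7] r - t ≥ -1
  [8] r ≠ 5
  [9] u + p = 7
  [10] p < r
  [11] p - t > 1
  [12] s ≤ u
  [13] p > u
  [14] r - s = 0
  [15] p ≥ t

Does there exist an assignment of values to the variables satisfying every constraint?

Constraints 6, 10, and 13 give u < p, p < r, r < u. Chaining: u < p < r < u, which forces u < u — impossible.

Unsatisfiable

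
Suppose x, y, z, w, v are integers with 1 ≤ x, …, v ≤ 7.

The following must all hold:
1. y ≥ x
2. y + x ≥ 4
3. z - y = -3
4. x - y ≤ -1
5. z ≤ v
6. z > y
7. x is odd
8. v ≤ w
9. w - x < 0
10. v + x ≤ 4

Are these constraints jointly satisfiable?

Constraints 4, 5, 6, 8, and 9 give v ≤ w, w < x, x < y, y < z, z ≤ v. Chaining: v ≤ w < x < y < z ≤ v, which forces v < v — impossible.

Unsatisfiable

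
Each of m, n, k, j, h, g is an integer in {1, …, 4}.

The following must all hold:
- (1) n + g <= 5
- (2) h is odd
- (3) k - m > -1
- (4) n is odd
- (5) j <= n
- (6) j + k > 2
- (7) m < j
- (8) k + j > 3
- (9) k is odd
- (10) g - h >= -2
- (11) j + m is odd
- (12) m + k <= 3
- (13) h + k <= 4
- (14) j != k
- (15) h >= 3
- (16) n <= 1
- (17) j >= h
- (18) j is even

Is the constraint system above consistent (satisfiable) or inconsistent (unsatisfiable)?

Unsatisfiable

From constraints 15 and 17: j ≥ h and h ≥ 3, so j ≥ 3. From constraints 5 and 16: j ≤ n and n ≤ 1, so j ≤ 1. But 1 < 3, so no value of j works.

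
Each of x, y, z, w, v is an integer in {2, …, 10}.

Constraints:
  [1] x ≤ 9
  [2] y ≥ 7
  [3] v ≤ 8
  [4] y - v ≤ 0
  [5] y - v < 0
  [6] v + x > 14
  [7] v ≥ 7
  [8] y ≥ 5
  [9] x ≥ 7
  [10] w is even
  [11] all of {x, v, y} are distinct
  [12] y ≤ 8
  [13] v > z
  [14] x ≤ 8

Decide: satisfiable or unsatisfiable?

Unsatisfiable

Constraints 2, 3, 7, 9, 12, and 14 confine each of x, v, y to the 2 values {7, 8}.
Constraint 11 requires all 3 of them to be distinct, but only 2 values are available — impossible by the pigeonhole principle.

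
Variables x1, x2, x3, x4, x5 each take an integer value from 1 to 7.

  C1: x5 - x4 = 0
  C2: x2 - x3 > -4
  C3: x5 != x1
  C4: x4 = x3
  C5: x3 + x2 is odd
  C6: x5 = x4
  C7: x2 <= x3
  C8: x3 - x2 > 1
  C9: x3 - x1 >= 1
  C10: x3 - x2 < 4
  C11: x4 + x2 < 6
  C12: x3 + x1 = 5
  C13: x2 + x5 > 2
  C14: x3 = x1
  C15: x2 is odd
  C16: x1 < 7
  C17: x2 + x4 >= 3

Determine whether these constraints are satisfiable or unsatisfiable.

From constraints 4, 6, and 14, x5 = x4 = x3 = x1, so x5 = x1. But constraint 3 says x5 ≠ x1. Contradiction.

Unsatisfiable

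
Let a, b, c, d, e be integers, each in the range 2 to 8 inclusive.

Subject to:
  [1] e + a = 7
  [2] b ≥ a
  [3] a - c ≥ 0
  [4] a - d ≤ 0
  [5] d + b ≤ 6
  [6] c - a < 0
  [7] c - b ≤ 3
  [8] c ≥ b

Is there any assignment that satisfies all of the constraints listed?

Constraints 2, 6, and 8 give b ≤ c, c < a, a ≤ b. Chaining: b ≤ c < a ≤ b, which forces b < b — impossible.

Unsatisfiable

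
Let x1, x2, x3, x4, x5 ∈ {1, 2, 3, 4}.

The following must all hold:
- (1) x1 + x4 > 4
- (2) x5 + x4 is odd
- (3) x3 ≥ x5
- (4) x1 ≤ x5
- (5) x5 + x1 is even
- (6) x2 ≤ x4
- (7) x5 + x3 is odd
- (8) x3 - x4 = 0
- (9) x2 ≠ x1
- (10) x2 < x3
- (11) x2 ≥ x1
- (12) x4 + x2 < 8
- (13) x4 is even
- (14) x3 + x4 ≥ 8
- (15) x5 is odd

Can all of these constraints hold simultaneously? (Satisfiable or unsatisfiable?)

Setting (x1, x2, x3, x4, x5) = (1, 3, 4, 4, 3) satisfies everything: constraint 1: x1 + x4 = 5; constraint 8: x3 - x4 = 0, and the others follow.

Satisfiable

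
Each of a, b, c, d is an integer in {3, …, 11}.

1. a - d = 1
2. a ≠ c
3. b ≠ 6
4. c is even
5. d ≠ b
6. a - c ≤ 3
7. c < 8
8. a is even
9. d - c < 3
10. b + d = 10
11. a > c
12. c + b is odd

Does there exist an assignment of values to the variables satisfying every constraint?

One satisfying assignment is a = 8, b = 3, c = 6, d = 7.
For the less obvious constraints — constraint 1: a - d = 1; constraint 6: a - c = 2; constraint 9: d - c = 1 — and the others hold by inspection.

Satisfiable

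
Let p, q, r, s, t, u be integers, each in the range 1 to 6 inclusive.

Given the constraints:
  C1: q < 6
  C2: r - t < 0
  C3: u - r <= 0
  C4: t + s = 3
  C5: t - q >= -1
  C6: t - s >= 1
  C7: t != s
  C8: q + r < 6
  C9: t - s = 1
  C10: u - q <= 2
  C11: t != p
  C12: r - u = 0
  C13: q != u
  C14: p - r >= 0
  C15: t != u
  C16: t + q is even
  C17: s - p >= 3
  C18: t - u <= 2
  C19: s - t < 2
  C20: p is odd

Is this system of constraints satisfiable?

Constraints 3, 6, 14, 17, and 18 give t − s ≥ 1, s − p ≥ 3, p − r ≥ 0, r − u ≥ 0, u − t ≥ -2.
Adding all 5 inequalities: the left sides telescope to 0, and the right sides sum to 1 + 3 + 0 + 0 + (-2) = 2. So 0 ≥ 2, which is false.

Unsatisfiable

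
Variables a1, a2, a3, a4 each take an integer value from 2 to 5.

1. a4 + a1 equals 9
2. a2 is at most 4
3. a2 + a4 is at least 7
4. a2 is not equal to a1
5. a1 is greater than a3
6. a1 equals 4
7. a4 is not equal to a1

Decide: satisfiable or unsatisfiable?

Satisfiable

One satisfying assignment is a1 = 4, a2 = 3, a3 = 2, a4 = 5.
For the less obvious constraints — constraint 1: a4 + a1 = 9; constraint 3: a2 + a4 = 8 — and the others hold by inspection.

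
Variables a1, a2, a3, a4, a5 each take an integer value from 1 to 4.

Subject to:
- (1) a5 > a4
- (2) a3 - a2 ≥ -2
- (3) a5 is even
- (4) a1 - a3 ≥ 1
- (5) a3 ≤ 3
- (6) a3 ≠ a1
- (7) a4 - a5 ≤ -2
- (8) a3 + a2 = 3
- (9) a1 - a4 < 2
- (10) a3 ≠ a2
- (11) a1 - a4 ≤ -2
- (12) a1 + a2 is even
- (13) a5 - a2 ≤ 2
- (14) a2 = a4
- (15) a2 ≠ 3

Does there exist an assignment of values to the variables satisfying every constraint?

Constraints 2, 4, 7, 11, and 13 give a2 − a5 ≥ -2, a5 − a4 ≥ 2, a4 − a1 ≥ 2, a1 − a3 ≥ 1, a3 − a2 ≥ -2.
Adding all 5 inequalities: the left sides telescope to 0, and the right sides sum to (-2) + 2 + 2 + 1 + (-2) = 1. So 0 ≥ 1, which is false.

Unsatisfiable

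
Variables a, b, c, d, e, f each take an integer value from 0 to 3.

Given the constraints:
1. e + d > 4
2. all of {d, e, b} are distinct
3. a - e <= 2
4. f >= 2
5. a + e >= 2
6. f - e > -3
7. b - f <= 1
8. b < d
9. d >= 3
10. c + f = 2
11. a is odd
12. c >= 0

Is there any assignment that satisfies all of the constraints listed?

One satisfying assignment is a = 3, b = 0, c = 0, d = 3, e = 2, f = 2.
For the less obvious constraints — constraint 1: e + d = 5; constraint 3: a - e = 1; constraint 5: a + e = 5 — and the others hold by inspection.

Satisfiable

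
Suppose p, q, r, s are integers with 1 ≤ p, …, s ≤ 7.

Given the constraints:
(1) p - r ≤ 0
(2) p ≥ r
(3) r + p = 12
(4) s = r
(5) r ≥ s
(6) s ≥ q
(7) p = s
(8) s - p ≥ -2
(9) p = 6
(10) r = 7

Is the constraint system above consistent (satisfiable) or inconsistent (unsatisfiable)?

Constraint 9 fixes p = 6 and constraint 10 fixes r = 7. Constraints 4 and 7 give p = s = r, so p = r. But 6 ≠ 7 — contradiction.

Unsatisfiable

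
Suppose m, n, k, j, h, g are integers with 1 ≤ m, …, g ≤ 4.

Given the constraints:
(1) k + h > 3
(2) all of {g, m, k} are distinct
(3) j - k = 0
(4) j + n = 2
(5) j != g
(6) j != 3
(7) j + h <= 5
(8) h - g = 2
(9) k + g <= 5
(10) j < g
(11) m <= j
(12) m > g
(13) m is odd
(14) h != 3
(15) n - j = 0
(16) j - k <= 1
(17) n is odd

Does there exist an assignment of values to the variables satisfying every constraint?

Unsatisfiable

Constraints 10, 11, and 12 give m ≤ j, j < g, g < m. Chaining: m ≤ j < g < m, which forces m < m — impossible.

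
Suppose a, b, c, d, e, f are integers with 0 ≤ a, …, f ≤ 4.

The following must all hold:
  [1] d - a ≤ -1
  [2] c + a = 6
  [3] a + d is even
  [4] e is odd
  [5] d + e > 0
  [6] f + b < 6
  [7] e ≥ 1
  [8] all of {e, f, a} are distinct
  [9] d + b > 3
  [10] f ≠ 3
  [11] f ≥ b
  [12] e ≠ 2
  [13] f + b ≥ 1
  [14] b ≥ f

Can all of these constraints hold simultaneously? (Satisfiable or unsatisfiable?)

Satisfiable

Try a = 4, b = 2, c = 2, d = 2, e = 1, f = 2.
Check constraint 1: d - a = -2; constraint 2: c + a = 6. The remaining constraints are straightforward to verify.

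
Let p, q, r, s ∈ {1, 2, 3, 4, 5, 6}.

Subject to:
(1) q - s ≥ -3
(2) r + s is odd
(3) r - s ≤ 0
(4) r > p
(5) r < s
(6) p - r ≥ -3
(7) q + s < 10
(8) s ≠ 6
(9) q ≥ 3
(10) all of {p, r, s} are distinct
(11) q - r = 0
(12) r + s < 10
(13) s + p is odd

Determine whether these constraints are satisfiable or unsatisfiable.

The assignment p = 1, q = 3, r = 3, s = 4 works:
  constraint 1 holds since q - s = -1.
  constraint 3 holds since r - s = -1.
The rest check out directly.

Satisfiable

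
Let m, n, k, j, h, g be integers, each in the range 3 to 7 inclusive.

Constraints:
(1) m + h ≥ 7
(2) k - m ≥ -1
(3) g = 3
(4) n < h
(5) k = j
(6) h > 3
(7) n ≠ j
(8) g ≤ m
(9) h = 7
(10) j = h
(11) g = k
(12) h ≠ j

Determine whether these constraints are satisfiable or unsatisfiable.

Unsatisfiable

Constraint 3 fixes g = 3 and constraint 9 fixes h = 7. Constraints 5, 10, and 11 give g = k = j = h, so g = h. But 3 ≠ 7 — contradiction.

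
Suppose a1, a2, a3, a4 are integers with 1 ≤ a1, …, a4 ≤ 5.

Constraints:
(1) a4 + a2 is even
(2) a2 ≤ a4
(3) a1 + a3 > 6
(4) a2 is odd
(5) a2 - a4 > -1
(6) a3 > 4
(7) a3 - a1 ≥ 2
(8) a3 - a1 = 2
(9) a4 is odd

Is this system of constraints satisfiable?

Satisfiable

One satisfying assignment is a1 = 3, a2 = 5, a3 = 5, a4 = 5.
For the less obvious constraints — constraint 3: a1 + a3 = 8; constraint 5: a2 - a4 = 0 — and the others hold by inspection.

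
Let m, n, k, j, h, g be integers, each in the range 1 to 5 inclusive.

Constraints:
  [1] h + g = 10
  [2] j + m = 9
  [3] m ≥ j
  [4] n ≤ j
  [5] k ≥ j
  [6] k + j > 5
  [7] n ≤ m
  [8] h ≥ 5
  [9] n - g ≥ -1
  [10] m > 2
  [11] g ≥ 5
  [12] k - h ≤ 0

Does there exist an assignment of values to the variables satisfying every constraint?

One satisfying assignment is m = 5, n = 4, k = 4, j = 4, h = 5, g = 5.
For the less obvious constraints — constraint 1: h + g = 10; constraint 2: j + m = 9; constraint 6: k + j = 8 — and the others hold by inspection.

Satisfiable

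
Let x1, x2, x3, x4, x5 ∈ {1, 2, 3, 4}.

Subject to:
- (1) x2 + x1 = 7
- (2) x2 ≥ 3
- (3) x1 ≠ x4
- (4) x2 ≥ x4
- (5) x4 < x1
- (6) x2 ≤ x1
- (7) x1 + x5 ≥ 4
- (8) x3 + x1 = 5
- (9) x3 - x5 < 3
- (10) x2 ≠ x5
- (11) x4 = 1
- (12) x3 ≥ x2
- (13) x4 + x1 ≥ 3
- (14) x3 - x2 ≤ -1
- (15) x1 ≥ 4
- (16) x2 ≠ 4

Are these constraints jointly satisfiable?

From constraints 2 and 12: x3 ≥ x2 ≥ 3. From constraint 15: x1 ≥ 4. Hence x3 + x1 ≥ 7. But constraint 8 requires x3 + x1 = 5, and 5 < 7. Contradiction.

Unsatisfiable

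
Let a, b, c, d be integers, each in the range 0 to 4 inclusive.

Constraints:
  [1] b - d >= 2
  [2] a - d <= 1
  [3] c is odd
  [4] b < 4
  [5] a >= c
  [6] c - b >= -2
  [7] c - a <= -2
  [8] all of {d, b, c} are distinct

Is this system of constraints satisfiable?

Constraints 1, 2, 6, and 7 give d − a ≥ -1, a − c ≥ 2, c − b ≥ -2, b − d ≥ 2.
Adding all 4 inequalities: the left sides telescope to 0, and the right sides sum to (-1) + 2 + (-2) + 2 = 1. So 0 ≥ 1, which is false.

Unsatisfiable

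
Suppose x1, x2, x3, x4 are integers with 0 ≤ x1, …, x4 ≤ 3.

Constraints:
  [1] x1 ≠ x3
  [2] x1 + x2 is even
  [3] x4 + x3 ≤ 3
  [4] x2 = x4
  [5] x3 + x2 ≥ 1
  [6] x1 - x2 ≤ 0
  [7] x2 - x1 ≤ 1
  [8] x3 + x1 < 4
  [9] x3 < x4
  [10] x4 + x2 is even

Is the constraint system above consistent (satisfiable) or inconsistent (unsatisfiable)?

The assignment x1 = 2, x2 = 2, x3 = 0, x4 = 2 works:
  constraint 3 holds since x4 + x3 = 2.
  constraint 5 holds since x3 + x2 = 2.
The rest check out directly.

Satisfiable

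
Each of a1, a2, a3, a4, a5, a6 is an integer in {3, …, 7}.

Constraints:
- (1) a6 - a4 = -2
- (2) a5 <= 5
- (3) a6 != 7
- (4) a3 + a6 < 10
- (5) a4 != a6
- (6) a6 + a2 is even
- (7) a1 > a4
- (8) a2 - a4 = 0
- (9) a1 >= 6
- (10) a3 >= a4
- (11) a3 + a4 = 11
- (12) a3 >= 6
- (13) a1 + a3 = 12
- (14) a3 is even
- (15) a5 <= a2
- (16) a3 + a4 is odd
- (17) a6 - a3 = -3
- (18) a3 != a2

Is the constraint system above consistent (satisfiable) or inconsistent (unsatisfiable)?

Satisfiable

Try a1 = 6, a2 = 5, a3 = 6, a4 = 5, a5 = 5, a6 = 3.
Check constraint 1: a6 - a4 = -2; constraint 4: a3 + a6 = 9. The remaining constraints are straightforward to verify.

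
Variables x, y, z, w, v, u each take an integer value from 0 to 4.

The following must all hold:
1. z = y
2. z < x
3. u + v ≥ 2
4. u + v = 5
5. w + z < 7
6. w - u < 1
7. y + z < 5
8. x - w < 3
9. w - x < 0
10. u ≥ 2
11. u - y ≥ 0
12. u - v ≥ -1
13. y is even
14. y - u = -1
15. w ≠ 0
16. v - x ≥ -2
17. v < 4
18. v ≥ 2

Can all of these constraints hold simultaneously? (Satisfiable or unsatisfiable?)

Take x = 4, y = 2, z = 2, w = 2, v = 2, u = 3. Then constraint 3: u + v = 5; constraint 4: u + v = 5; constraint 5: w + z = 4, and every other listed constraint is also met.

Satisfiable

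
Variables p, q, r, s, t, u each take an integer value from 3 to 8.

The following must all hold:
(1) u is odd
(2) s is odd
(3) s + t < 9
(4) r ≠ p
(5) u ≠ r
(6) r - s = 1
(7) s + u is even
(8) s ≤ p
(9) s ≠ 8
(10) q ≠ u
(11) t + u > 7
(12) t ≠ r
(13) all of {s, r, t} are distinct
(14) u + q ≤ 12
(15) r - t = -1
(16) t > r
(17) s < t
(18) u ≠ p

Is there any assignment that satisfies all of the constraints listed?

Satisfiable

Try p = 7, q = 7, r = 4, s = 3, t = 5, u = 5.
Check constraint 3: s + t = 8; constraint 6: r - s = 1. The remaining constraints are straightforward to verify.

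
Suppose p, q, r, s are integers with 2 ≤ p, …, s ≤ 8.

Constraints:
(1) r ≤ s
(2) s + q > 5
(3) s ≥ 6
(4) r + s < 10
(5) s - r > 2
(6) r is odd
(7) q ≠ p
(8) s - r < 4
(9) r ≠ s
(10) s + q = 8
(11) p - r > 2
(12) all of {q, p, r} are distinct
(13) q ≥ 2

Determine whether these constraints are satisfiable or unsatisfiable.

Try p = 7, q = 2, r = 3, s = 6.
Check constraint 2: s + q = 8; constraint 4: r + s = 9. The remaining constraints are straightforward to verify.

Satisfiable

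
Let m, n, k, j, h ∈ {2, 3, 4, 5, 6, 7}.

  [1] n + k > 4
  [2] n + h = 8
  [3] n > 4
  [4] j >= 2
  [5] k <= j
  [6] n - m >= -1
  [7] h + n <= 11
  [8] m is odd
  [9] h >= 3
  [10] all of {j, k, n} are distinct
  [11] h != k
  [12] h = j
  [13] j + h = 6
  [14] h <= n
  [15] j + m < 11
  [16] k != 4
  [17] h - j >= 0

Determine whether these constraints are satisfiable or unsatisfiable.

Satisfiable

Take m = 5, n = 5, k = 2, j = 3, h = 3. Then constraint 1: n + k = 7; constraint 2: n + h = 8; constraint 6: n - m = 0, and every other listed constraint is also met.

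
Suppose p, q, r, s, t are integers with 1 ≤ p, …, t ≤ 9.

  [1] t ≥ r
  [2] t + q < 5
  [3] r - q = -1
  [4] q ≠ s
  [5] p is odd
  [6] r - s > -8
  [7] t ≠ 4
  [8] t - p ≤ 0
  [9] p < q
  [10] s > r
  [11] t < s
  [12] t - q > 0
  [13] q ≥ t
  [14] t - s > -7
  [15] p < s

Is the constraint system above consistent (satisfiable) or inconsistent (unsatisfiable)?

Constraints 8, 9, and 12 give p < q, q < t, t ≤ p. Chaining: p < q < t ≤ p, which forces p < p — impossible.

Unsatisfiable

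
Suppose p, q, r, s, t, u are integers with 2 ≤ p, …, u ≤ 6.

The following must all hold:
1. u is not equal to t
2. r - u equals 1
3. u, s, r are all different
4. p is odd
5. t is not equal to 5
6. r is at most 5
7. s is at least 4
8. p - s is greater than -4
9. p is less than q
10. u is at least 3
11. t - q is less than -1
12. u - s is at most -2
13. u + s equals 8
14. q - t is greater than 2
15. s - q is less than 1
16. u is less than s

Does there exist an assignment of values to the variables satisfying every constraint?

The assignment p = 3, q = 5, r = 4, s = 5, t = 2, u = 3 works:
  constraint 2 holds since r - u = 1.
  constraint 8 holds since p - s = -2.
The rest check out directly.

Satisfiable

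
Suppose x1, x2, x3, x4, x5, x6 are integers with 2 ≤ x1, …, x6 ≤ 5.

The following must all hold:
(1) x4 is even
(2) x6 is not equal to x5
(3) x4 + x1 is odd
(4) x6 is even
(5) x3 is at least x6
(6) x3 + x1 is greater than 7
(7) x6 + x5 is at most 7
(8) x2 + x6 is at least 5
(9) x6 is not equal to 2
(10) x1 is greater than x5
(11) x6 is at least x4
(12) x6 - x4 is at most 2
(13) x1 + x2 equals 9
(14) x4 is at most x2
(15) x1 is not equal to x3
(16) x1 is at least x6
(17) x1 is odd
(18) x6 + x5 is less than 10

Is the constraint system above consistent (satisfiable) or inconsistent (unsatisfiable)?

The assignment x1 = 5, x2 = 4, x3 = 4, x4 = 2, x5 = 3, x6 = 4 works:
  constraint 6 holds since x3 + x1 = 9.
  constraint 7 holds since x6 + x5 = 7.
  constraint 8 holds since x2 + x6 = 8.
The rest check out directly.

Satisfiable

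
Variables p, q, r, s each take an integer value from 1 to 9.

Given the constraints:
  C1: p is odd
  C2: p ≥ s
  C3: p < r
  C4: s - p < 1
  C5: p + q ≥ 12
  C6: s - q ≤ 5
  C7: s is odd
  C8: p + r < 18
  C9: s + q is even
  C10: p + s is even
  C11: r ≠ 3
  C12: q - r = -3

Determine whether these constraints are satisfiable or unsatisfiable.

Satisfiable

Setting (p, q, r, s) = (7, 5, 8, 7) satisfies everything: constraint 4: s - p = 0; constraint 5: p + q = 12, and the others follow.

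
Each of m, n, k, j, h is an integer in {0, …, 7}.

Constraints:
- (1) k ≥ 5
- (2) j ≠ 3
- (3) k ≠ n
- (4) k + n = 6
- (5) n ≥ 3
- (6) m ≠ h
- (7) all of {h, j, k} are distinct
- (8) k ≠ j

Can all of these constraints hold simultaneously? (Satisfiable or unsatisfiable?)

From constraint 1: k ≥ 5. From constraint 5: n ≥ 3. Hence k + n ≥ 8. But constraint 4 requires k + n = 6, and 6 < 8. Contradiction.

Unsatisfiable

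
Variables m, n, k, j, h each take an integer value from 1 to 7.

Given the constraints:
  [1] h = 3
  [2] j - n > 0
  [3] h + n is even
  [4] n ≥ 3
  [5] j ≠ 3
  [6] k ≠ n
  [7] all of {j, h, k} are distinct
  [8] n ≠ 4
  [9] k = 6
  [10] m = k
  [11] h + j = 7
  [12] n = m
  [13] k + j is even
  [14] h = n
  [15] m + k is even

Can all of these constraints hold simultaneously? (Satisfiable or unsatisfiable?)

Constraint 1 fixes h = 3 and constraint 9 fixes k = 6. Constraints 10, 12, and 14 give h = n = m = k, so h = k. But 3 ≠ 6 — contradiction.

Unsatisfiable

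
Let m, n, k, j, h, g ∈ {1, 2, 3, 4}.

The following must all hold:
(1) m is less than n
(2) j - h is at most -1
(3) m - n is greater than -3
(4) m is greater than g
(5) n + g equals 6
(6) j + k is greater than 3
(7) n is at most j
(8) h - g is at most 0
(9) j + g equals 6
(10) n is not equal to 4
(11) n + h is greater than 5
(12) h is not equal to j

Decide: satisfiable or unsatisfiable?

Unsatisfiable

Constraints 1, 2, 4, 7, and 8 give h ≤ g, g < m, m < n, n ≤ j, j < h. Chaining: h ≤ g < m < n ≤ j < h, which forces h < h — impossible.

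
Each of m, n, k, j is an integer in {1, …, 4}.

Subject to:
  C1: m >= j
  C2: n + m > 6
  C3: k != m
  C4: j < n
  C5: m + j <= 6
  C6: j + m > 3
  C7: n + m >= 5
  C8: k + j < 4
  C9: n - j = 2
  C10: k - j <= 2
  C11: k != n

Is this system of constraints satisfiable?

Satisfiable

Take m = 3, n = 4, k = 1, j = 2. Then constraint 2: n + m = 7; constraint 5: m + j = 5; constraint 6: j + m = 5, and every other listed constraint is also met.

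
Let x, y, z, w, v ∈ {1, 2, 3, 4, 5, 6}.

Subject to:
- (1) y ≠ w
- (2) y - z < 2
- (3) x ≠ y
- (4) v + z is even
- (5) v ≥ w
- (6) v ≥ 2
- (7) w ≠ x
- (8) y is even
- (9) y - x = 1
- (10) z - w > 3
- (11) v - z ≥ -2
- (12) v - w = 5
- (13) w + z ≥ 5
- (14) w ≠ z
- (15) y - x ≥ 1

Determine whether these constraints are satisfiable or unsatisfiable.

The assignment x = 5, y = 6, z = 6, w = 1, v = 6 works:
  constraint 2 holds since y - z = 0.
  constraint 9 holds since y - x = 1.
  constraint 10 holds since z - w = 5.
The rest check out directly.

Satisfiable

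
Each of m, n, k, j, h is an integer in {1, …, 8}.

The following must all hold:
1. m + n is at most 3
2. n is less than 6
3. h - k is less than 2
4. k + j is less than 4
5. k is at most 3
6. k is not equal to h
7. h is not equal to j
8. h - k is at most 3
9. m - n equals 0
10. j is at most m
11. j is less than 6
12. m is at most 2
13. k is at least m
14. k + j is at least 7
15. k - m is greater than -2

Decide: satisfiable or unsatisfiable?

Unsatisfiable

From constraint 5: k ≤ 3. From constraints 10 and 12: j ≤ m ≤ 2. Hence k + j ≤ 5. But constraint 14 requires k + j ≥ 7, and 7 > 5. Contradiction.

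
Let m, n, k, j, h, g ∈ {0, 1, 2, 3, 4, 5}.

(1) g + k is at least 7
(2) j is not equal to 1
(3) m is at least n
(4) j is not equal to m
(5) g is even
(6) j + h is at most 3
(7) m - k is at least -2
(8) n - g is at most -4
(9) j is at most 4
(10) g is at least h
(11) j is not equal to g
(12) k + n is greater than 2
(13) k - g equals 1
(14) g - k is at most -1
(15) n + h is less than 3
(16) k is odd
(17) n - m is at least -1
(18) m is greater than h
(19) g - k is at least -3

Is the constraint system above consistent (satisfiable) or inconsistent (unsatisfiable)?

Constraints 7, 8, 14, and 17 give k − g ≥ 1, g − n ≥ 4, n − m ≥ -1, m − k ≥ -2.
Adding all 4 inequalities: the left sides telescope to 0, and the right sides sum to 1 + 4 + (-1) + (-2) = 2. So 0 ≥ 2, which is false.

Unsatisfiable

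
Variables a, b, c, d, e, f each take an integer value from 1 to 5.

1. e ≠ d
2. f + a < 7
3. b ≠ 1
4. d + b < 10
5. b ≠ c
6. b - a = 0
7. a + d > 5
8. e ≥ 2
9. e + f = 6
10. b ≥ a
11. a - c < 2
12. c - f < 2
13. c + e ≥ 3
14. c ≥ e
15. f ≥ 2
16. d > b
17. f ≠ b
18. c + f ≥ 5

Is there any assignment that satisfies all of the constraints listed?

Take a = 2, b = 2, c = 3, d = 5, e = 3, f = 3. Then constraint 2: f + a = 5; constraint 4: d + b = 7, and every other listed constraint is also met.

Satisfiable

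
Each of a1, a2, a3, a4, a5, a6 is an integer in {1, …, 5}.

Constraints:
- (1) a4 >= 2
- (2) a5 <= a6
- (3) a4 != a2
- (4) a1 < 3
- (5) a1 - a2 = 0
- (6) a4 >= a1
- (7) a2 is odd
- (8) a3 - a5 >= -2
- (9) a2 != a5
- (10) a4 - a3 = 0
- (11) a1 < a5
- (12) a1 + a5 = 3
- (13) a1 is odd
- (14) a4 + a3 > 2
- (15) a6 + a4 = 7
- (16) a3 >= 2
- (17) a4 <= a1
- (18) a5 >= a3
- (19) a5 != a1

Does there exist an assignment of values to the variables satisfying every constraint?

From constraints 1 and 17: a1 ≥ a4 ≥ 2. From constraints 16 and 18: a5 ≥ a3 ≥ 2. Hence a1 + a5 ≥ 4. But constraint 12 requires a1 + a5 = 3, and 3 < 4. Contradiction.

Unsatisfiable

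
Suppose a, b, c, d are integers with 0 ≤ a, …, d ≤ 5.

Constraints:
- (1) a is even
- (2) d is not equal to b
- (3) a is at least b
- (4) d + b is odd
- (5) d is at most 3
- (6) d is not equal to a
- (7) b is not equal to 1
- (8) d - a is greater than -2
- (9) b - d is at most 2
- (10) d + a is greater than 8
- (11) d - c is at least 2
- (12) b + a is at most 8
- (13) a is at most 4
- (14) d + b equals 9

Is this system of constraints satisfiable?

Unsatisfiable

From constraint 5: d ≤ 3. From constraints 3 and 13: b ≤ a ≤ 4. Hence d + b ≤ 7. But constraint 14 requires d + b = 9, and 9 > 7. Contradiction.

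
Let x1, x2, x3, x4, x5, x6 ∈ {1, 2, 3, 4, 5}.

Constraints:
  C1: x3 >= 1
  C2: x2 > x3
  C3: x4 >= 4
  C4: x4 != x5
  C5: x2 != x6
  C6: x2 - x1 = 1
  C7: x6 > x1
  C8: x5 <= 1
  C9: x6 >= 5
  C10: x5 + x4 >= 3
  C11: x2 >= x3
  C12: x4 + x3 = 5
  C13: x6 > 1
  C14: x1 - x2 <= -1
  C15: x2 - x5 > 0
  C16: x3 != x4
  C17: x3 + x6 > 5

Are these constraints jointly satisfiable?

Try x1 = 3, x2 = 4, x3 = 1, x4 = 4, x5 = 1, x6 = 5.
Check constraint 6: x2 - x1 = 1; constraint 10: x5 + x4 = 5. The remaining constraints are straightforward to verify.

Satisfiable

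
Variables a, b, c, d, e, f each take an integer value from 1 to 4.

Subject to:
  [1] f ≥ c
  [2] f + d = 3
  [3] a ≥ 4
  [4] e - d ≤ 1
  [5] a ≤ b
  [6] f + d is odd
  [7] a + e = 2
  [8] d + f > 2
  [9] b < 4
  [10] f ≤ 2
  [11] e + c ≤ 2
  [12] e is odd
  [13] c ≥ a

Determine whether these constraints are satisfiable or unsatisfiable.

Unsatisfiable

From constraints 3 and 13: c ≥ a and a ≥ 4, so c ≥ 4. From constraints 1 and 10: c ≤ f and f ≤ 2, so c ≤ 2. But 2 < 4, so no value of c works.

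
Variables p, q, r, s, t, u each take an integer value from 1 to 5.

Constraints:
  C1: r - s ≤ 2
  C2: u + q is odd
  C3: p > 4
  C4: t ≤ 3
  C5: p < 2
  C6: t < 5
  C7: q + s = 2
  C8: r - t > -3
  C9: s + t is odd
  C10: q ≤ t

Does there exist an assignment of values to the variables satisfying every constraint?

From constraint 3: p ≥ 5. From constraint 5: p ≤ 1. But 1 < 5, so no value of p works.

Unsatisfiable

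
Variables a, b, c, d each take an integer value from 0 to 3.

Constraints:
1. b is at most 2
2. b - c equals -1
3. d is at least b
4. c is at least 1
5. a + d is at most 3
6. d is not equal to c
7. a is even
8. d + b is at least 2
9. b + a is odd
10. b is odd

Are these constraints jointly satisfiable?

Try a = 2, b = 1, c = 2, d = 1.
Check constraint 2: b - c = -1; constraint 5: a + d = 3; constraint 8: d + b = 2. The remaining constraints are straightforward to verify.

Satisfiable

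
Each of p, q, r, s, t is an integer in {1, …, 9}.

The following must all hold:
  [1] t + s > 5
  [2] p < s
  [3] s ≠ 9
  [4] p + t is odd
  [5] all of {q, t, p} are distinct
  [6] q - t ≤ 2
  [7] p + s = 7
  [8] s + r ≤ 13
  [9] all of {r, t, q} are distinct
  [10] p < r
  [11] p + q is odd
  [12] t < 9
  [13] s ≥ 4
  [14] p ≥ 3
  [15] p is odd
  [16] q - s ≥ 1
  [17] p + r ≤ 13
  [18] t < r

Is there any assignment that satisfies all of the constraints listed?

One satisfying assignment is p = 3, q = 6, r = 8, s = 4, t = 4.
For the less obvious constraints — constraint 1: t + s = 8; constraint 6: q - t = 2; constraint 7: p + s = 7 — and the others hold by inspection.

Satisfiable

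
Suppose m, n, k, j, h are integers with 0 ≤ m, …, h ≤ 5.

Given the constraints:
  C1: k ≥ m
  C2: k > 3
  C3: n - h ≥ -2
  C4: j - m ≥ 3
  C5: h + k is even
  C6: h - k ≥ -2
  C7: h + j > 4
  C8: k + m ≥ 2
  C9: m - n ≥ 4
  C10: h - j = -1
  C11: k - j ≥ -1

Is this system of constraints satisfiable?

Unsatisfiable

Constraints 3, 4, 6, 9, and 11 give m − n ≥ 4, n − h ≥ -2, h − k ≥ -2, k − j ≥ -1, j − m ≥ 3.
Adding all 5 inequalities: the left sides telescope to 0, and the right sides sum to 4 + (-2) + (-2) + (-1) + 3 = 2. So 0 ≥ 2, which is false.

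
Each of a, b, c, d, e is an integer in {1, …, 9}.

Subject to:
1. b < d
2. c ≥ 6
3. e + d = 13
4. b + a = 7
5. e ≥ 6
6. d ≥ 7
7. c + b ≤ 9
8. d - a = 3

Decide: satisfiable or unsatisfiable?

Take a = 4, b = 3, c = 6, d = 7, e = 6. Then constraint 3: e + d = 13; constraint 4: b + a = 7, and every other listed constraint is also met.

Satisfiable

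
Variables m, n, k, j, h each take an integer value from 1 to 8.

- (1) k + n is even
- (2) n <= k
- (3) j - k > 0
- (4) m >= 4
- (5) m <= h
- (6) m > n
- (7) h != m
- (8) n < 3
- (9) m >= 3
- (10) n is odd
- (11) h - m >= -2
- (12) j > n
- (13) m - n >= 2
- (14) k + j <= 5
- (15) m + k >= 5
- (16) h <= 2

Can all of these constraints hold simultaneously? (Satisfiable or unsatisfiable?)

From constraint 4: m ≥ 4. From constraints 5 and 16: m ≤ h and h ≤ 2, so m ≤ 2. But 2 < 4, so no value of m works.

Unsatisfiable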